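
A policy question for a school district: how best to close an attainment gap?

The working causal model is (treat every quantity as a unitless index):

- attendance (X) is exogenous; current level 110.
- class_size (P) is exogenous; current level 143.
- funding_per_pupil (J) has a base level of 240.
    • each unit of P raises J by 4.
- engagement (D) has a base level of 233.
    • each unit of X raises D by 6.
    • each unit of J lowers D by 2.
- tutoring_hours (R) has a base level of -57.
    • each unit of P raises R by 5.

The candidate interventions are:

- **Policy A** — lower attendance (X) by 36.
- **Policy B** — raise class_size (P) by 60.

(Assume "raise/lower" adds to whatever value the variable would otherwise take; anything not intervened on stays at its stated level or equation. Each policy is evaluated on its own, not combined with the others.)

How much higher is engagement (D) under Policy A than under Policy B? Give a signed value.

264

Policy A (X − 36):
  X = 110 − 36 = 74
  P = 143
  J = 240 + 4·143 = 812
  D = 233 + 6·74 − 2·812 = -947
Policy B (P + 60):
  X = 110
  P = 143 + 60 = 203
  J = 240 + 4·203 = 1052
  D = 233 + 6·110 − 2·1052 = -1211
D: -947 − (-1211) = 264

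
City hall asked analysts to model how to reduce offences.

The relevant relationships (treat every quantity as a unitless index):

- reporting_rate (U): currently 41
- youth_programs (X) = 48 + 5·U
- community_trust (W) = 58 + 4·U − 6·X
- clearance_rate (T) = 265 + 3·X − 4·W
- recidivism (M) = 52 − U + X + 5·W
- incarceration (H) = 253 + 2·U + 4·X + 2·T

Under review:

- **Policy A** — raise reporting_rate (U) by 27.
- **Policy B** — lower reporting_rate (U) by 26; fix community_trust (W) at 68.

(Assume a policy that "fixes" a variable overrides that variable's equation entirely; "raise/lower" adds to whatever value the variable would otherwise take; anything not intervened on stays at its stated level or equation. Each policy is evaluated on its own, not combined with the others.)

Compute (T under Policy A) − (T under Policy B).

9059

Policy A (U + 27):
  U = 41 + 27 = 68
  X = 48 + 5·68 = 388
  W = 58 + 4·68 − 6·388 = -1998
  T = 265 + 3·388 − 4·(-1998) = 9421
Policy B (U − 26, W := 68):
  U = 41 − 26 = 15
  X = 48 + 5·15 = 123
  W = 68
  T = 265 + 3·123 − 4·68 = 362
T: 9421 − 362 = 9059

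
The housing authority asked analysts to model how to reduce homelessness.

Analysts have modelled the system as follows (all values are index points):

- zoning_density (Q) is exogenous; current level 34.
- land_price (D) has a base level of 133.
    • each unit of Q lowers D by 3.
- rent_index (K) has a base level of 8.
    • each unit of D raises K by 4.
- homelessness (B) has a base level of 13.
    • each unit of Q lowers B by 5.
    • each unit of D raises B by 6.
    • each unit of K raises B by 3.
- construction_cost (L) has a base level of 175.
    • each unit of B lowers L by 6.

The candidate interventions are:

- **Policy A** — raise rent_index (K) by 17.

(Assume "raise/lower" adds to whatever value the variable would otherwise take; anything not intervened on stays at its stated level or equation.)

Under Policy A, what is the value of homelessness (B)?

Policy A (K + 17):
  Q = 34
  D = 133 − 3·34 = 31
  K = 8 + 4·31 (+17 from intervention) = 149
  B = 13 − 5·34 + 6·31 + 3·149 = 476

476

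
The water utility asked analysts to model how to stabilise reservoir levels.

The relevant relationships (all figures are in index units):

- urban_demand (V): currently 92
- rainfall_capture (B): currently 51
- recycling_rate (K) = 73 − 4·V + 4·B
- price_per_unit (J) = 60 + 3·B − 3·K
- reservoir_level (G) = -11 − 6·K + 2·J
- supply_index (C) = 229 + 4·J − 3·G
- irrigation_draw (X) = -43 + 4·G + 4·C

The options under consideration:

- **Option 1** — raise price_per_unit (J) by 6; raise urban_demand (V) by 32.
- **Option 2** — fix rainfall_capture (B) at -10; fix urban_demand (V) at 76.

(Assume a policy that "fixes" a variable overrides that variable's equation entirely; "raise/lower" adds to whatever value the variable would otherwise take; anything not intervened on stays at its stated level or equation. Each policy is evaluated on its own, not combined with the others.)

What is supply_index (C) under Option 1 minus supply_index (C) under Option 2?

Option 1 (J + 6, V + 32):
  V = 92 + 32 = 124
  B = 51
  K = 73 − 4·124 + 4·51 = -219
  J = 60 + 3·51 − 3·(-219) (+6 from intervention) = 876
  G = -11 − 6·(-219) + 2·876 = 3055
  C = 229 + 4·876 − 3·3055 = -5432
Option 2 (B := -10, V := 76):
  V = 76
  B = -10
  K = 73 − 4·76 + 4·(-10) = -271
  J = 60 + 3·(-10) − 3·(-271) = 843
  G = -11 − 6·(-271) + 2·843 = 3301
  C = 229 + 4·843 − 3·3301 = -6302
C: -5432 − (-6302) = 870

870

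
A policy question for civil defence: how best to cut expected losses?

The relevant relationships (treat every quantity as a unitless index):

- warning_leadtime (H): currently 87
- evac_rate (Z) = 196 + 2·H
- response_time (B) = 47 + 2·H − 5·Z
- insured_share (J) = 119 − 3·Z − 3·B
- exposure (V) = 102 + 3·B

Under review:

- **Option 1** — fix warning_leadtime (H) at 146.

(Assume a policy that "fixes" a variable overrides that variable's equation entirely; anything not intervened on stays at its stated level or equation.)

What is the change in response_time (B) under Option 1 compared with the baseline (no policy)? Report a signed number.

-472

Baseline:
  H = 87
  Z = 196 + 2·87 = 370
  B = 47 + 2·87 − 5·370 = -1629
Option 1 (H := 146):
  H = 146
  Z = 196 + 2·146 = 488
  B = 47 + 2·146 − 5·488 = -2101
Change in B: -2101 − (-1629) = -472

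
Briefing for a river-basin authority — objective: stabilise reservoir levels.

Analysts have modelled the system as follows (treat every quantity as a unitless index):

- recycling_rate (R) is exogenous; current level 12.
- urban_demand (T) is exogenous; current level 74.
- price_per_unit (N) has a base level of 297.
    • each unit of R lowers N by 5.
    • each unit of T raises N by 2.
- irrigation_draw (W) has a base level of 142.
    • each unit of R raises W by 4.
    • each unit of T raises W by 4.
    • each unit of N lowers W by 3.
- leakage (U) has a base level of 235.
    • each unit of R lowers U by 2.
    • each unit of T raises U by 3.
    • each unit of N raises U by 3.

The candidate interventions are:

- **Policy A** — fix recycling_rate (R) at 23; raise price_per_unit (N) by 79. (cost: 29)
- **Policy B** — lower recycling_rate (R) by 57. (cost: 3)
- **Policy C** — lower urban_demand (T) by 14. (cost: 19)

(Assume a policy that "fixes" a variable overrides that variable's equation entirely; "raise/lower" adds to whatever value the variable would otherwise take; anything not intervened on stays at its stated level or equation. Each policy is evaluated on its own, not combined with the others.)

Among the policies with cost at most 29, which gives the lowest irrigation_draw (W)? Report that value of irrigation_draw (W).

Policy A (R := 23, N + 79):
  R = 23
  T = 74
  N = 297 − 5·23 + 2·74 (+79 from intervention) = 409
  W = 142 + 4·23 + 4·74 − 3·409 = -697
Policy B (R − 57):
  R = 12 − 57 = -45
  T = 74
  N = 297 − 5·(-45) + 2·74 = 670
  W = 142 + 4·(-45) + 4·74 − 3·670 = -1752
Policy C (T − 14):
  R = 12
  T = 74 − 14 = 60
  N = 297 − 5·12 + 2·60 = 357
  W = 142 + 4·12 + 4·60 − 3·357 = -641
Comparing — Policy A: W=-697, Policy B: W=-1752, Policy C: W=-641. Lowest is -1752 (Policy B).

-1752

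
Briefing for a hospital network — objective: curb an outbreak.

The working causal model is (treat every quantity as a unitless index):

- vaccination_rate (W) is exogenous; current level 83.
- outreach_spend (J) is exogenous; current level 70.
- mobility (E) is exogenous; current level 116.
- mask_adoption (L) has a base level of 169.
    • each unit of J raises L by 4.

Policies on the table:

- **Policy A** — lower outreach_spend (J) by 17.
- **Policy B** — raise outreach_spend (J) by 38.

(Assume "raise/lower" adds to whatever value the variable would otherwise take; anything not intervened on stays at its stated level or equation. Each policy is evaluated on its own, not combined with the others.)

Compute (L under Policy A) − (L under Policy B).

Policy A (J − 17):
  J = 70 − 17 = 53
  L = 169 + 4·53 = 381
Policy B (J + 38):
  J = 70 + 38 = 108
  L = 169 + 4·108 = 601
L: 381 − 601 = -220

-220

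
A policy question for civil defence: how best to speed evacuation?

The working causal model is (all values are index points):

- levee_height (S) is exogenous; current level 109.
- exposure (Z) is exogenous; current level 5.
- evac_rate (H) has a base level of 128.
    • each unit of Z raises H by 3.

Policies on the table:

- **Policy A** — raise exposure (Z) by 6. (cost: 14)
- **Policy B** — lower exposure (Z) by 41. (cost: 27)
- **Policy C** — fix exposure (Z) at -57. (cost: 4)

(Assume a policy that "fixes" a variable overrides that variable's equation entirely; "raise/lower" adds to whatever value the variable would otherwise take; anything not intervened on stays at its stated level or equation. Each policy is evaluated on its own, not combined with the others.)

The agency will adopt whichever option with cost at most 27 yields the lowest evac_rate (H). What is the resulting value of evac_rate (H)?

-43

Policy A (Z + 6):
  Z = 5 + 6 = 11
  H = 128 + 3·11 = 161
Policy B (Z − 41):
  Z = 5 − 41 = -36
  H = 128 + 3·(-36) = 20
Policy C (Z := -57):
  Z = -57
  H = 128 + 3·(-57) = -43
Comparing — Policy A: H=161, Policy B: H=20, Policy C: H=-43. Lowest is -43 (Policy C).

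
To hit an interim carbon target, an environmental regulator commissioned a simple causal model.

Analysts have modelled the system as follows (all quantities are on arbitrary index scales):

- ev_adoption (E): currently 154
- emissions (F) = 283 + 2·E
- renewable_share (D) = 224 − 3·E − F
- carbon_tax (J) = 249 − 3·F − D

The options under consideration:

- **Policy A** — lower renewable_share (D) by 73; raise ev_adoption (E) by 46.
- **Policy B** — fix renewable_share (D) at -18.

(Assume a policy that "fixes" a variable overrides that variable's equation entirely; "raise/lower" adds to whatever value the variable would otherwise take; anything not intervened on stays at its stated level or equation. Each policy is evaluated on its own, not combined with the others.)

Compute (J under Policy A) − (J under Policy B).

Policy A (D − 73, E + 46):
  E = 154 + 46 = 200
  F = 283 + 2·200 = 683
  D = 224 − 3·200 − 683 (−73 from intervention) = -1132
  J = 249 − 3·683 − (-1132) = -668
Policy B (D := -18):
  E = 154
  F = 283 + 2·154 = 591
  D = -18
  J = 249 − 3·591 − (-18) = -1506
J: -668 − (-1506) = 838

838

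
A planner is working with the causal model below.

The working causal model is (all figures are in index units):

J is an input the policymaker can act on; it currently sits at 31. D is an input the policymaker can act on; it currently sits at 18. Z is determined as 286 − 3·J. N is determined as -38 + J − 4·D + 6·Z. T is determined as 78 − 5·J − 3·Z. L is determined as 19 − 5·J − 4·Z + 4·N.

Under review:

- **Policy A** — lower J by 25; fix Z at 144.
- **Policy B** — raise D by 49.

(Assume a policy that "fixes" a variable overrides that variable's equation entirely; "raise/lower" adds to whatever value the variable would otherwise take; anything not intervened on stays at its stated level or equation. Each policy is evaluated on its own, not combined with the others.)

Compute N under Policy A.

Policy A (J − 25, Z := 144):
  J = 31 − 25 = 6
  D = 18
  Z = 144
  N = -38 + 6 − 4·18 + 6·144 = 760

760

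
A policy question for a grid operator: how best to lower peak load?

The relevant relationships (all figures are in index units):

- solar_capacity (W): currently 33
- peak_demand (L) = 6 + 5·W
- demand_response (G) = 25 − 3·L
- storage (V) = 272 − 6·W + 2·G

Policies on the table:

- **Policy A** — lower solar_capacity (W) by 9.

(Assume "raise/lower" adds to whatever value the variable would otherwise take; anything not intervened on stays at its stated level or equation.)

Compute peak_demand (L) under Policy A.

126

Policy A (W − 9):
  W = 33 − 9 = 24
  L = 6 + 5·24 = 126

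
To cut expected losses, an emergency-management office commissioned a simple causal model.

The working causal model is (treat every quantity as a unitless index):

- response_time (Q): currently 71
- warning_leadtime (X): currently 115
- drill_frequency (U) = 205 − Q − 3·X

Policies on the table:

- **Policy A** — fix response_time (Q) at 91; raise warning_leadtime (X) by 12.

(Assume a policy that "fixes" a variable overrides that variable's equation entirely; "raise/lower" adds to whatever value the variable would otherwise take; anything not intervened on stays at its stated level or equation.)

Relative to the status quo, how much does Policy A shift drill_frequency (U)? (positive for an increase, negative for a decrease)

-56

Baseline:
  Q = 71
  X = 115
  U = 205 − 71 − 3·115 = -211
Policy A (Q := 91, X + 12):
  Q = 91
  X = 115 + 12 = 127
  U = 205 − 91 − 3·127 = -267
Change in U: -267 − (-211) = -56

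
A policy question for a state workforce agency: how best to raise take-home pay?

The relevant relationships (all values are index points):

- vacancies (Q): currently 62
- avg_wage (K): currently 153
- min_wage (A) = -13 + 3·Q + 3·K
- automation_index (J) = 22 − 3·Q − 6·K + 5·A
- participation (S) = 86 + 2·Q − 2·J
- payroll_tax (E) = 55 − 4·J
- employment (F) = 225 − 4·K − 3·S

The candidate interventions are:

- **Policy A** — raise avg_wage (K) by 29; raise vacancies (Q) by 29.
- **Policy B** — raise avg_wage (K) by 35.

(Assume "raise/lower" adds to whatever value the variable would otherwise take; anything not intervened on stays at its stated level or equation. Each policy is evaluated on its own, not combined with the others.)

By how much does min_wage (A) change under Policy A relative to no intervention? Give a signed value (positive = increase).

174

Baseline:
  Q = 62
  K = 153
  A = -13 + 3·62 + 3·153 = 632
Policy A (K + 29, Q + 29):
  Q = 62 + 29 = 91
  K = 153 + 29 = 182
  A = -13 + 3·91 + 3·182 = 806
Change in A: 806 − 632 = 174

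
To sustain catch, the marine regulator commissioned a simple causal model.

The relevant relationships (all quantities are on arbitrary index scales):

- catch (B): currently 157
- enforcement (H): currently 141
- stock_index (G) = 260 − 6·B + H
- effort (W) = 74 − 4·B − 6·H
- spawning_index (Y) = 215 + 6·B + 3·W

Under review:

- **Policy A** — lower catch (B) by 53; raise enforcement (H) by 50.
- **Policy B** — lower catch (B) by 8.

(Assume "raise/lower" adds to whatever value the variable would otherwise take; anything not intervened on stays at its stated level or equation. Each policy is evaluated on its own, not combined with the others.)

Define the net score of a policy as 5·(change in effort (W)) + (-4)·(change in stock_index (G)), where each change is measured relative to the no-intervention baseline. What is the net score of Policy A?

Baseline:
  B = 157
  H = 141
  G = 260 − 6·157 + 141 = -541
  W = 74 − 4·157 − 6·141 = -1400
Policy A (B − 53, H + 50):
  B = 157 − 53 = 104
  H = 141 + 50 = 191
  G = 260 − 6·104 + 191 = -173
  W = 74 − 4·104 − 6·191 = -1488
ΔW = -1488 − (-1400) = -88; ΔG = -173 − (-541) = 368
Score = 5·(-88) + (-4)·368 = -1912

-1912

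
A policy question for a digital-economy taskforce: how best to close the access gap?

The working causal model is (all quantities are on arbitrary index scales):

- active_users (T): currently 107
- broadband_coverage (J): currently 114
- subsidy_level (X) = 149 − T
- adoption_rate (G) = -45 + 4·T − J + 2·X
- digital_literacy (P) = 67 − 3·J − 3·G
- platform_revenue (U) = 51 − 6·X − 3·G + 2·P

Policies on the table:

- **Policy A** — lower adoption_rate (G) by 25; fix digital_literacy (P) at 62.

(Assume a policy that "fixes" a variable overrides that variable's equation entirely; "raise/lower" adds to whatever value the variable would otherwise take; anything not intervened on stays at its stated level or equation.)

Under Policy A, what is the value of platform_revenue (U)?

Policy A (G − 25, P := 62):
  T = 107
  J = 114
  X = 149 − 107 = 42
  G = -45 + 4·107 − 114 + 2·42 (−25 from intervention) = 328
  P = 62
  U = 51 − 6·42 − 3·328 + 2·62 = -1061

-1061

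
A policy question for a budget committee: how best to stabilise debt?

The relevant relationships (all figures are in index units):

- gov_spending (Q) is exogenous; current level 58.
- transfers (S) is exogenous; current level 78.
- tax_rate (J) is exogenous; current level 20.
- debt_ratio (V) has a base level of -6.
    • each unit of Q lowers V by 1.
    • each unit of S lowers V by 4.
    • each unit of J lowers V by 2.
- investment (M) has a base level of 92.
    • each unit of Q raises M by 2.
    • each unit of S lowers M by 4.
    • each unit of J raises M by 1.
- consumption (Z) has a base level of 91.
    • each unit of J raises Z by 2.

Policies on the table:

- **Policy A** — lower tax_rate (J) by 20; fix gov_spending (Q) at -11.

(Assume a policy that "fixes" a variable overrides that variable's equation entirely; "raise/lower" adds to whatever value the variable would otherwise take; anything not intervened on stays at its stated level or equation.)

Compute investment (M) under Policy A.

Policy A (J − 20, Q := -11):
  Q = -11
  S = 78
  J = 20 − 20 = 0
  M = 92 + 2·(-11) − 4·78 + 0 = -242

-242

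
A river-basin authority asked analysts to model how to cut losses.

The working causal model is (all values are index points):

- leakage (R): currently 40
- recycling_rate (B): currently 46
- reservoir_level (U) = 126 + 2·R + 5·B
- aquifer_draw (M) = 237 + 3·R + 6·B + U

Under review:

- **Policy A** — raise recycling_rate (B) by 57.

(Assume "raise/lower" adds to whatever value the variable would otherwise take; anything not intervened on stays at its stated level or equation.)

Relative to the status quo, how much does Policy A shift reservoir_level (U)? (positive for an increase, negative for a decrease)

Baseline:
  R = 40
  B = 46
  U = 126 + 2·40 + 5·46 = 436
Policy A (B + 57):
  R = 40
  B = 46 + 57 = 103
  U = 126 + 2·40 + 5·103 = 721
Change in U: 721 − 436 = 285

285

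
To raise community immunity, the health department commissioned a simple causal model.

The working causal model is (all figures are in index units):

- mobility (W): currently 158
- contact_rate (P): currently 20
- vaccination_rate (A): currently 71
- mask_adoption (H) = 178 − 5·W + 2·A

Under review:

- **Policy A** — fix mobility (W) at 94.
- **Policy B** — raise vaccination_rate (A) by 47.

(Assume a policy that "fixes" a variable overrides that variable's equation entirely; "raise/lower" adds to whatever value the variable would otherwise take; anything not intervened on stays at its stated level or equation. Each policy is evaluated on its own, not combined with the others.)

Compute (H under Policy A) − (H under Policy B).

Policy A (W := 94):
  W = 94
  A = 71
  H = 178 − 5·94 + 2·71 = -150
Policy B (A + 47):
  W = 158
  A = 71 + 47 = 118
  H = 178 − 5·158 + 2·118 = -376
H: -150 − (-376) = 226

226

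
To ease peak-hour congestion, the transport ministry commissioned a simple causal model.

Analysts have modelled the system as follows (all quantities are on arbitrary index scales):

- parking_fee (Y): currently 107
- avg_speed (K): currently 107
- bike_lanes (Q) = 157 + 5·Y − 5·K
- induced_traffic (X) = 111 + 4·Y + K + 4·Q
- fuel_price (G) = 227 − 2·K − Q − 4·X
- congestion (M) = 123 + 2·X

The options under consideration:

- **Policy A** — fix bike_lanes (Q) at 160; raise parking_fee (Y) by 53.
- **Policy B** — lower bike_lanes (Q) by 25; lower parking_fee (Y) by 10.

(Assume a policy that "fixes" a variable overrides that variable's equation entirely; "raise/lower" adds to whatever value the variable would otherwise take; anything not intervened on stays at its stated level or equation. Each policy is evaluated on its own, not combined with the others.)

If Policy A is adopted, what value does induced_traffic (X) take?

Policy A (Q := 160, Y + 53):
  Y = 107 + 53 = 160
  K = 107
  Q = 160
  X = 111 + 4·160 + 107 + 4·160 = 1498

1498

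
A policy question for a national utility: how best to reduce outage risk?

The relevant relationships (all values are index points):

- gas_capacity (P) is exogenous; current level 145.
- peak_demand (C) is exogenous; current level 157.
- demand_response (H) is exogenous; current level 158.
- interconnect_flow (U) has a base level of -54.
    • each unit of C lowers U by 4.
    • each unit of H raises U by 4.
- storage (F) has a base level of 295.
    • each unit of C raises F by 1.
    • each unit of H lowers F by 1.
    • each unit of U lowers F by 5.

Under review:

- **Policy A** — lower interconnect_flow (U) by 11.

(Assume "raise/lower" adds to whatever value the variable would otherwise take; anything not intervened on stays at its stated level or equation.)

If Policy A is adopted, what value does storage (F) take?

599

Policy A (U − 11):
  C = 157
  H = 158
  U = -54 − 4·157 + 4·158 (−11 from intervention) = -61
  F = 295 + 157 − 158 − 5·(-61) = 599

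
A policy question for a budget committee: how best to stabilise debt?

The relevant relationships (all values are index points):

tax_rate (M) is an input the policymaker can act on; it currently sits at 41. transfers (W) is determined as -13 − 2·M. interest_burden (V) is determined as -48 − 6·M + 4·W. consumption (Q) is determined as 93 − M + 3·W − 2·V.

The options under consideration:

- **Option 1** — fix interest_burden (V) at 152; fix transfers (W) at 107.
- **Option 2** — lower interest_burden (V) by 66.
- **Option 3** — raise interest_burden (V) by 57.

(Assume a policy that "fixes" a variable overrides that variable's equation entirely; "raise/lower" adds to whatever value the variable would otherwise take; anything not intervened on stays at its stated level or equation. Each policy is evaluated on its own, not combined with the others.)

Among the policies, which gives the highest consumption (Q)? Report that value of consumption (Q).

Option 1 (V := 152, W := 107):
  M = 41
  W = 107
  V = 152
  Q = 93 − 41 + 3·107 − 2·152 = 69
Option 2 (V − 66):
  M = 41
  W = -13 − 2·41 = -95
  V = -48 − 6·41 + 4·(-95) (−66 from intervention) = -740
  Q = 93 − 41 + 3·(-95) − 2·(-740) = 1247
Option 3 (V + 57):
  M = 41
  W = -13 − 2·41 = -95
  V = -48 − 6·41 + 4·(-95) (+57 from intervention) = -617
  Q = 93 − 41 + 3·(-95) − 2·(-617) = 1001
Comparing — Option 1: Q=69, Option 2: Q=1247, Option 3: Q=1001. Highest is 1247 (Option 2).

1247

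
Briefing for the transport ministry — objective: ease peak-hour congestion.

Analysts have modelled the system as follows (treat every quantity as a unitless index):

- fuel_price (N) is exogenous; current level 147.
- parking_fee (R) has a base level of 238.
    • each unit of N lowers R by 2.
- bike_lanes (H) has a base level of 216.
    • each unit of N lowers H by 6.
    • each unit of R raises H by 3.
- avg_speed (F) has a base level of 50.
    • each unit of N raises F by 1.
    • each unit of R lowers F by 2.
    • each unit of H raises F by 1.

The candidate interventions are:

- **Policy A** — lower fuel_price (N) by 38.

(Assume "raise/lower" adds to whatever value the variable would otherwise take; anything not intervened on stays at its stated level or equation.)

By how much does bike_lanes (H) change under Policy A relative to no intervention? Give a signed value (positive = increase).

456

Baseline:
  N = 147
  R = 238 − 2·147 = -56
  H = 216 − 6·147 + 3·(-56) = -834
Policy A (N − 38):
  N = 147 − 38 = 109
  R = 238 − 2·109 = 20
  H = 216 − 6·109 + 3·20 = -378
Change in H: -378 − (-834) = 456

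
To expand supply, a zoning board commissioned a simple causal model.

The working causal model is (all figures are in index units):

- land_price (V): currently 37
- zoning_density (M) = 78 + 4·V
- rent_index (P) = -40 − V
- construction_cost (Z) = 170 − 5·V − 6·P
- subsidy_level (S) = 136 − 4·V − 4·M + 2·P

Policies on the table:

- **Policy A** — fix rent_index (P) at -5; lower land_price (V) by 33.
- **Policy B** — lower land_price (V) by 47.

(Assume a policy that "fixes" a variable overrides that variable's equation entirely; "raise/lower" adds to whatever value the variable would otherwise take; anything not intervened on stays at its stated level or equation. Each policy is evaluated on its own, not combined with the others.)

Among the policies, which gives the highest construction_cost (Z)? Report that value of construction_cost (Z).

Policy A (P := -5, V − 33):
  V = 37 − 33 = 4
  P = -5
  Z = 170 − 5·4 − 6·(-5) = 180
Policy B (V − 47):
  V = 37 − 47 = -10
  P = -40 − (-10) = -30
  Z = 170 − 5·(-10) − 6·(-30) = 400
Comparing — Policy A: Z=180, Policy B: Z=400. Highest is 400 (Policy B).

400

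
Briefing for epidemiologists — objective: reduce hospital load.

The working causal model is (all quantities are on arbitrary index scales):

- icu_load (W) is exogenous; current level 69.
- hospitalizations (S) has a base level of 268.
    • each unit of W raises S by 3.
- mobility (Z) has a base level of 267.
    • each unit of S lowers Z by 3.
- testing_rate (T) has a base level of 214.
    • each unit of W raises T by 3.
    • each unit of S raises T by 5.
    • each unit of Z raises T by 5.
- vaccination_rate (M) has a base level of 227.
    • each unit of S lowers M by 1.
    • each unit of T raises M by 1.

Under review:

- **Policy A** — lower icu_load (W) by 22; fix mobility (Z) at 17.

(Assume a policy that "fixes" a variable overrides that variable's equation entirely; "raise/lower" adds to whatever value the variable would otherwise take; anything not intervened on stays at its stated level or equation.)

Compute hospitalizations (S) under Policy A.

Policy A (W − 22, Z := 17):
  W = 69 − 22 = 47
  S = 268 + 3·47 = 409

409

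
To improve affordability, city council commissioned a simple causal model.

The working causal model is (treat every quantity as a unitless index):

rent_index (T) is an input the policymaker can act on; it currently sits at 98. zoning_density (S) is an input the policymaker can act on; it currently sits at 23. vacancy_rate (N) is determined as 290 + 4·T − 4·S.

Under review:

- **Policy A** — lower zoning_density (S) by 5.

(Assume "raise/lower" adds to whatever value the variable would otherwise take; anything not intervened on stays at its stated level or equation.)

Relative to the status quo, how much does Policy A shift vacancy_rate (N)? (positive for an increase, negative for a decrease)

Baseline:
  T = 98
  S = 23
  N = 290 + 4·98 − 4·23 = 590
Policy A (S − 5):
  T = 98
  S = 23 − 5 = 18
  N = 290 + 4·98 − 4·18 = 610
Change in N: 610 − 590 = 20

20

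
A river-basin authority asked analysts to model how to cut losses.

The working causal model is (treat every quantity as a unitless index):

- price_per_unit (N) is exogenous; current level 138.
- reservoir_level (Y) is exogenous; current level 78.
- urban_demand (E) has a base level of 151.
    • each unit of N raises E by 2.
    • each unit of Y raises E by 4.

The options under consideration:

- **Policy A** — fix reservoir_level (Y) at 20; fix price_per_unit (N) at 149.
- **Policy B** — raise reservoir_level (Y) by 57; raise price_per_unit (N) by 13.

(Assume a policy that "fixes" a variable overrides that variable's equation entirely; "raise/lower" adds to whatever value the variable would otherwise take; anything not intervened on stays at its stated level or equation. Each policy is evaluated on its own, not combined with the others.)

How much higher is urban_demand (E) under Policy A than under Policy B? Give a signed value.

-464

Policy A (Y := 20, N := 149):
  N = 149
  Y = 20
  E = 151 + 2·149 + 4·20 = 529
Policy B (Y + 57, N + 13):
  N = 138 + 13 = 151
  Y = 78 + 57 = 135
  E = 151 + 2·151 + 4·135 = 993
E: 529 − 993 = -464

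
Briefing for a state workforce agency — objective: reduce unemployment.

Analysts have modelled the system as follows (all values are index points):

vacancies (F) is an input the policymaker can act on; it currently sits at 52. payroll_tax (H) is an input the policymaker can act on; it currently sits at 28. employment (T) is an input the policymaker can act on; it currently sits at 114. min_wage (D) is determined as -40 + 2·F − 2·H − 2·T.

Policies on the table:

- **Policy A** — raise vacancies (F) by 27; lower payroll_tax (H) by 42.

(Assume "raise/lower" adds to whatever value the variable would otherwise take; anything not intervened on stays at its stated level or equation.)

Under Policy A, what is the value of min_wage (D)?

-82

Policy A (F + 27, H − 42):
  F = 52 + 27 = 79
  H = 28 − 42 = -14
  T = 114
  D = -40 + 2·79 − 2·(-14) − 2·114 = -82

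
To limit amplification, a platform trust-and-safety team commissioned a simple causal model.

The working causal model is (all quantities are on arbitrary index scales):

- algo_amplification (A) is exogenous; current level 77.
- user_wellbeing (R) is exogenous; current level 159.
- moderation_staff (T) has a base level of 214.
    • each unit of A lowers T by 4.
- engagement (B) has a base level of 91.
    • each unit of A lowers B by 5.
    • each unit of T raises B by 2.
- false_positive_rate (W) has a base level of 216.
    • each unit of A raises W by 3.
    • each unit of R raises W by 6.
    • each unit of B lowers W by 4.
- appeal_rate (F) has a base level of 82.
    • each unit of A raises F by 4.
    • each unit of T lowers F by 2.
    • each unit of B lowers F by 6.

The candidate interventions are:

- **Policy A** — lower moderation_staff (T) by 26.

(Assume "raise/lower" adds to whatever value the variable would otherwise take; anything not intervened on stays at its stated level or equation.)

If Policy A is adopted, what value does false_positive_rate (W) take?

3537

Policy A (T − 26):
  A = 77
  R = 159
  T = 214 − 4·77 (−26 from intervention) = -120
  B = 91 − 5·77 + 2·(-120) = -534
  W = 216 + 3·77 + 6·159 − 4·(-534) = 3537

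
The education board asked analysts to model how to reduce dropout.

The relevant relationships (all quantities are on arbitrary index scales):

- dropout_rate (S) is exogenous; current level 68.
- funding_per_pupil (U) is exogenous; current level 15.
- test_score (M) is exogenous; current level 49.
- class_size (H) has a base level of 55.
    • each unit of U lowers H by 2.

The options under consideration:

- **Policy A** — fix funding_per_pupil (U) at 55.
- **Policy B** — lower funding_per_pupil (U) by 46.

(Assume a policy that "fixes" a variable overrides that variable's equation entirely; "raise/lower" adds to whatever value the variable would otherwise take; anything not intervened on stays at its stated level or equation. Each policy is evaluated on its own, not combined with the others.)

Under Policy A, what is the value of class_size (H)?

-55

Policy A (U := 55):
  U = 55
  H = 55 − 2·55 = -55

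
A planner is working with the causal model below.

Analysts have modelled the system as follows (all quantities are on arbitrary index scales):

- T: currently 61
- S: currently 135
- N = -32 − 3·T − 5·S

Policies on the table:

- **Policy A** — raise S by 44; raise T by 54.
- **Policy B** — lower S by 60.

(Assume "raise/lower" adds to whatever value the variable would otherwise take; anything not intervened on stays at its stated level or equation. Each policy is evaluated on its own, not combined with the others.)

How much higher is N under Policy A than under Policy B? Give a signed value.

Policy A (S + 44, T + 54):
  T = 61 + 54 = 115
  S = 135 + 44 = 179
  N = -32 − 3·115 − 5·179 = -1272
Policy B (S − 60):
  T = 61
  S = 135 − 60 = 75
  N = -32 − 3·61 − 5·75 = -590
N: -1272 − (-590) = -682

-682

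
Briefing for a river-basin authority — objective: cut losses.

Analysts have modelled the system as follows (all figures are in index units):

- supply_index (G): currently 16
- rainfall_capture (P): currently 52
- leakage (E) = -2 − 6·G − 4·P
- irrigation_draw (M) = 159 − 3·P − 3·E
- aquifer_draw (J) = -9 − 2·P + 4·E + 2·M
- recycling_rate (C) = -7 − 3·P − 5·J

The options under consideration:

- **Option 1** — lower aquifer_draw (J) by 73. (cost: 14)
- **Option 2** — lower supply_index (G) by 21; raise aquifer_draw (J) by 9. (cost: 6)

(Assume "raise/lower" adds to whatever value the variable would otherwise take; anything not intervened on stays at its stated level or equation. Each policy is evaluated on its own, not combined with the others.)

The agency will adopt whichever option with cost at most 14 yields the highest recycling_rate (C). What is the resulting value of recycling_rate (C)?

-1473

Option 1 (J − 73):
  G = 16
  P = 52
  E = -2 − 6·16 − 4·52 = -306
  M = 159 − 3·52 − 3·(-306) = 921
  J = -9 − 2·52 + 4·(-306) + 2·921 (−73 from intervention) = 432
  C = -7 − 3·52 − 5·432 = -2323
Option 2 (G − 21, J + 9):
  G = 16 − 21 = -5
  P = 52
  E = -2 − 6·(-5) − 4·52 = -180
  M = 159 − 3·52 − 3·(-180) = 543
  J = -9 − 2·52 + 4·(-180) + 2·543 (+9 from intervention) = 262
  C = -7 − 3·52 − 5·262 = -1473
Comparing — Option 1: C=-2323, Option 2: C=-1473. Highest is -1473 (Option 2).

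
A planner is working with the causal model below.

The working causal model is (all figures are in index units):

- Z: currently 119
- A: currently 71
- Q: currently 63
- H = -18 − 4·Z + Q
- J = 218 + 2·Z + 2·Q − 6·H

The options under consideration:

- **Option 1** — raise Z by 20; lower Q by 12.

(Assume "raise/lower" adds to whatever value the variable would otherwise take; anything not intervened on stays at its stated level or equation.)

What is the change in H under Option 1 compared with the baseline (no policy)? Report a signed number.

-92

Baseline:
  Z = 119
  Q = 63
  H = -18 − 4·119 + 63 = -431
Option 1 (Z + 20, Q − 12):
  Z = 119 + 20 = 139
  Q = 63 − 12 = 51
  H = -18 − 4·139 + 51 = -523
Change in H: -523 − (-431) = -92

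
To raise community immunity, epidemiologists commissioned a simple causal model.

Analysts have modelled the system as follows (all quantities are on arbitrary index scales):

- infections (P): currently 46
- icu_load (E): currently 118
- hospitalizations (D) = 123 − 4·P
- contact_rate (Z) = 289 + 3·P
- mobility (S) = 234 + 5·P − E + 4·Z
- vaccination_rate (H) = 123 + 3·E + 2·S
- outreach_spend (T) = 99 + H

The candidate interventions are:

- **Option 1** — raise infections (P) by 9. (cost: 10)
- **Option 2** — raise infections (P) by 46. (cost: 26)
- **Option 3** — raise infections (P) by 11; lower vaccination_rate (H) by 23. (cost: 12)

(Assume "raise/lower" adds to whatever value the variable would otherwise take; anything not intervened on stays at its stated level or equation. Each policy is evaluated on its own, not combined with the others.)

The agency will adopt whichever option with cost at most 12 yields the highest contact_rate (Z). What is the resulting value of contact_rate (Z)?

Option 1 (P + 9):
  P = 46 + 9 = 55
  Z = 289 + 3·55 = 454
Option 3 (P + 11, H − 23):
  P = 46 + 11 = 57
  Z = 289 + 3·57 = 460
Comparing — Option 1: Z=454, Option 3: Z=460. Highest is 460 (Option 3).

460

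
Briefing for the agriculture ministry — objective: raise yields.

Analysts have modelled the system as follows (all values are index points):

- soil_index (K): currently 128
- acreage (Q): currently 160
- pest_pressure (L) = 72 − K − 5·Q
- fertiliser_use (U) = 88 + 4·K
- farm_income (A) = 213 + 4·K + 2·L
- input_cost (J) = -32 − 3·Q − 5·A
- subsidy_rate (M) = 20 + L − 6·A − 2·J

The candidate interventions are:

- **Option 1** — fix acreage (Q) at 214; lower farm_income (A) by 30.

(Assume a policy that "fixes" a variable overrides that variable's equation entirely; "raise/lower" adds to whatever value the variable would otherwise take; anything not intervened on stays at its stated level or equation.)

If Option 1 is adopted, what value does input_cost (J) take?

Option 1 (Q := 214, A − 30):
  K = 128
  Q = 214
  L = 72 − 128 − 5·214 = -1126
  A = 213 + 4·128 + 2·(-1126) (−30 from intervention) = -1557
  J = -32 − 3·214 − 5·(-1557) = 7111

7111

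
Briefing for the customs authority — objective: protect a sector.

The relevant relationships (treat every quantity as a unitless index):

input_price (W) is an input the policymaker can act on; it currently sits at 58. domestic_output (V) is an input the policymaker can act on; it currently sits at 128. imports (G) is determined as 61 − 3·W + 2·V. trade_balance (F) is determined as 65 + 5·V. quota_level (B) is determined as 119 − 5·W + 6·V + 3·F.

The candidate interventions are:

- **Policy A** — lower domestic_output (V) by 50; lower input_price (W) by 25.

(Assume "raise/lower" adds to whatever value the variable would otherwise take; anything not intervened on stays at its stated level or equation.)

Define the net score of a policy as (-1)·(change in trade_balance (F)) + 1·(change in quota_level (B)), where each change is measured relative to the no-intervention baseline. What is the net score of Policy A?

Baseline:
  W = 58
  V = 128
  F = 65 + 5·128 = 705
  B = 119 − 5·58 + 6·128 + 3·705 = 2712
Policy A (V − 50, W − 25):
  W = 58 − 25 = 33
  V = 128 − 50 = 78
  F = 65 + 5·78 = 455
  B = 119 − 5·33 + 6·78 + 3·455 = 1787
ΔF = 455 − 705 = -250; ΔB = 1787 − 2712 = -925
Score = (-1)·(-250) + 1·(-925) = -675

-675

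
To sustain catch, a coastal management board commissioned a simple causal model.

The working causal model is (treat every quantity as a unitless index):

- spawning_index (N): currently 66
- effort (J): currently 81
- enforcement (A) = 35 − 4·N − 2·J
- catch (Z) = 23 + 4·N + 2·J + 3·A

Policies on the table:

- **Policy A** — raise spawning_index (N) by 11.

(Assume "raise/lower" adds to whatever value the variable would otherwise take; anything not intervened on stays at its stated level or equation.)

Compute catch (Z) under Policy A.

-812

Policy A (N + 11):
  N = 66 + 11 = 77
  J = 81
  A = 35 − 4·77 − 2·81 = -435
  Z = 23 + 4·77 + 2·81 + 3·(-435) = -812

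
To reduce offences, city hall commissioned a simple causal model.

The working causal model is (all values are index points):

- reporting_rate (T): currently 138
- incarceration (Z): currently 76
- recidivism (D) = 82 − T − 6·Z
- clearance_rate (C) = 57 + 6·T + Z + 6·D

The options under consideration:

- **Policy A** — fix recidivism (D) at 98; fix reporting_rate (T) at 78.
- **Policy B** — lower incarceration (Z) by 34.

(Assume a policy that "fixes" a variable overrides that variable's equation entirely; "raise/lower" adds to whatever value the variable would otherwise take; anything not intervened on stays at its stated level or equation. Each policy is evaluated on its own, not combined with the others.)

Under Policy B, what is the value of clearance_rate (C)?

Policy B (Z − 34):
  T = 138
  Z = 76 − 34 = 42
  D = 82 − 138 − 6·42 = -308
  C = 57 + 6·138 + 42 + 6·(-308) = -921

-921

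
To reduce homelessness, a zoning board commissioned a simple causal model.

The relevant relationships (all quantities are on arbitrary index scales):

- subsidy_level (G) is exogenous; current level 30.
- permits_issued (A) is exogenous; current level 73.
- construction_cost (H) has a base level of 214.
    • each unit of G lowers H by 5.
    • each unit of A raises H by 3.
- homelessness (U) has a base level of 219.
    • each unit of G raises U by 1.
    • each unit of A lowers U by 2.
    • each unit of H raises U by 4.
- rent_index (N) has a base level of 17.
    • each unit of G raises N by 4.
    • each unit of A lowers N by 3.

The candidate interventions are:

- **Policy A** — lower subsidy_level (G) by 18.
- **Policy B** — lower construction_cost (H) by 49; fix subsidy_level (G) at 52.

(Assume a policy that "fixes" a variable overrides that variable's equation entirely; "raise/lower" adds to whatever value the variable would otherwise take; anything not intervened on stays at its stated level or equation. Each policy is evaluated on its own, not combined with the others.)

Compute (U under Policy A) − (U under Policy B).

Policy A (G − 18):
  G = 30 − 18 = 12
  A = 73
  H = 214 − 5·12 + 3·73 = 373
  U = 219 + 12 − 2·73 + 4·373 = 1577
Policy B (H − 49, G := 52):
  G = 52
  A = 73
  H = 214 − 5·52 + 3·73 (−49 from intervention) = 124
  U = 219 + 52 − 2·73 + 4·124 = 621
U: 1577 − 621 = 956

956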